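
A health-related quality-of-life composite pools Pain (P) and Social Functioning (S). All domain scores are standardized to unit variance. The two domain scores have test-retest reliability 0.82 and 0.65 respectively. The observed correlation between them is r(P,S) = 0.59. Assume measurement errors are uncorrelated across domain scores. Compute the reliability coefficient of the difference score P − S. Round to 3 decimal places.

Var(P−S) = 1 + 1 − 2·0.59 = 2 − 1.18 = 0.82.
With uncorrelated errors the cross-covariances are all true-score covariance, so they carry over unchanged; only the diagonal terms shrink to ρᵢσᵢ².
True-score variance = [0.82 + 0.65] − 1.18 = 1.47 − 1.18 = 0.29.
Reliability = 0.29 / 0.82 = 0.354.

0.354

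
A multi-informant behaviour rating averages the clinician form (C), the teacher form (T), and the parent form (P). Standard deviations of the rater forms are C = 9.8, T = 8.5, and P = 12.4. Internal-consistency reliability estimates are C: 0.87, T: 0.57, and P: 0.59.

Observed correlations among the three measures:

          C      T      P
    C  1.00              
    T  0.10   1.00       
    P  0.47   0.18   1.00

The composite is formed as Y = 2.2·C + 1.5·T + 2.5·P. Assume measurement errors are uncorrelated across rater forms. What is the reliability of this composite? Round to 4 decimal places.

Var(Y) = 2.2²·9.8² + 1.5²·8.5² + 2.5²·12.4² + 2·[3.3·9.8·8.5·0.10 + 5.5·9.8·12.4·0.47 + 3.75·8.5·12.4·0.18] = 1588.4 + 825.526 = 2413.92.
With uncorrelated errors the cross-covariances are all true-score covariance, so they carry over unchanged; only the diagonal terms shrink to ρᵢσᵢ².
True-score variance = [2.2²·9.8²·0.87 + 1.5²·8.5²·0.57 + 2.5²·12.4²·0.59] + 825.526 = 1064.06 + 825.526 = 1889.58.
Reliability = 1889.58 / 2413.92 = 0.7828.

0.7828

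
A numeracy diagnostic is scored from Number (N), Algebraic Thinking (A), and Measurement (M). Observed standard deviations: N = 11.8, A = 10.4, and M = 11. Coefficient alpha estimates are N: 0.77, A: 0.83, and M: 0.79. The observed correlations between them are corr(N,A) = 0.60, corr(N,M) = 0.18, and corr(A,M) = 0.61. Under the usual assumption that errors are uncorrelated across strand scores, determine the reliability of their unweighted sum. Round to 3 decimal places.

Var(N+A+M) = 11.8² + 10.4² + 11² + 2·[11.8·10.4·0.60 + 11.8·11·0.18 + 10.4·11·0.61] = 368.4 + 333.56 = 701.96.
Because errors are independent across components, Cov(Tᵢ,Tⱼ) = Cov(Xᵢ,Xⱼ); the off-diagonal part of the true-score variance is the same as above.
True-score variance = [11.8²·0.77 + 10.4²·0.83 + 11²·0.79] + 333.56 = 292.578 + 333.56 = 626.138.
Reliability = 626.138 / 701.96 = 0.892.

0.892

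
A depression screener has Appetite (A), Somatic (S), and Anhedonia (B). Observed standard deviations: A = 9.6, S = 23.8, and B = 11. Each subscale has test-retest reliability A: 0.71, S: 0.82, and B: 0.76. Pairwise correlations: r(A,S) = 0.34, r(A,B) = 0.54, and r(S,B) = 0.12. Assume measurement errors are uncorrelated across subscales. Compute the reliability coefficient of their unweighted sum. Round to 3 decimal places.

Var(A+S+B) = 9.6² + 23.8² + 11² + 2·[9.6·23.8·0.34 + 9.6·11·0.54 + 23.8·11·0.12] = 779.6 + 332.246 = 1111.85.
With uncorrelated errors the cross-covariances are all true-score covariance, so they carry over unchanged; only the diagonal terms shrink to ρᵢσᵢ².
True-score variance = [9.6²·0.71 + 23.8²·0.82 + 11²·0.76] + 332.246 = 621.874 + 332.246 = 954.121.
Reliability = 954.121 / 1111.85 = 0.858.

0.858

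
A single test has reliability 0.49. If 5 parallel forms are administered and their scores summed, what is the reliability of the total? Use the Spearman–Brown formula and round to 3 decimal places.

0.828

ρ_k = kρ / (1 + (k−1)ρ) = 5·0.49 / (1 + 4·0.49) = 2.450 / 2.960 = 0.828.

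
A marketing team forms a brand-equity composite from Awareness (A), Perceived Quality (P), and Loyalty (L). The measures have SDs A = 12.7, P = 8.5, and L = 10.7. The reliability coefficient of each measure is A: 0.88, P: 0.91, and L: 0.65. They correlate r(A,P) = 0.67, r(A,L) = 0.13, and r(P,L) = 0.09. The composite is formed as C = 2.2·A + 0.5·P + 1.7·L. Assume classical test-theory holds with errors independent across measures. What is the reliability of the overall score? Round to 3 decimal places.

0.853

Var(C) = 2.2²·12.7² + 0.5²·8.5² + 1.7²·10.7² + 2·[1.1·12.7·8.5·0.67 + 3.74·12.7·10.7·0.13 + 0.85·8.5·10.7·0.09] = 1129.58 + 305.173 = 1434.76.
With uncorrelated errors the cross-covariances are all true-score covariance, so they carry over unchanged; only the diagonal terms shrink to ρᵢσᵢ².
True-score variance = [2.2²·12.7²·0.88 + 0.5²·8.5²·0.91 + 1.7²·10.7²·0.65] + 305.173 = 918.473 + 305.173 = 1223.65.
Reliability = 1223.65 / 1434.76 = 0.853.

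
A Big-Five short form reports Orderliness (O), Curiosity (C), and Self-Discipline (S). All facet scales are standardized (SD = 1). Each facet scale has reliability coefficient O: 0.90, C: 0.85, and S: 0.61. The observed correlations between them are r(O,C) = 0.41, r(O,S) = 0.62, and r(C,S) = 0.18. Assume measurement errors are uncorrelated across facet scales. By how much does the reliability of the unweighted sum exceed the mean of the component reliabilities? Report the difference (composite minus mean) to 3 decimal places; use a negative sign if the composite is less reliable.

Var(sum) = 3 + 2.42 = 5.42; true-score variance = 2.36 + 2.42 = 4.78; composite reliability = 0.8819.
Mean component reliability = 0.7867.
Difference = 0.8819 − 0.7867 = 0.095.

0.095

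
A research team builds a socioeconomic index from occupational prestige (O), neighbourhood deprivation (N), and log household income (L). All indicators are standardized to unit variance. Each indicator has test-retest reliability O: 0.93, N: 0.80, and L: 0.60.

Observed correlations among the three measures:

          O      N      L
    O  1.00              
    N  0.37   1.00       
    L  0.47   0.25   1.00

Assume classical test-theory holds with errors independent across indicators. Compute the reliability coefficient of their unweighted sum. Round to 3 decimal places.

Var(O+N+L) = 3 + 2·[0.37 + 0.47 + 0.25] = 3 + 2.18 = 5.18.
Under uncorrelated errors the observed covariances equal the true-score covariances, so only the own-variance terms attenuate.
True-score variance = [0.93 + 0.80 + 0.60] + 2.18 = 2.33 + 2.18 = 4.51.
Reliability = 4.51 / 5.18 = 0.871.

0.871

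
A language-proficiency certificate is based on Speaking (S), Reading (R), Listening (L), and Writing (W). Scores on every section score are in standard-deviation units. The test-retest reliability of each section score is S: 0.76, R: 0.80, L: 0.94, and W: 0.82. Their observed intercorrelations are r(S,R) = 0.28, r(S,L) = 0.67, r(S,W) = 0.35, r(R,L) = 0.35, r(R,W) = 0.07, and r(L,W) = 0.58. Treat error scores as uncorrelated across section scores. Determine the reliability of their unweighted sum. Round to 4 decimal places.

Var(S+R+L+W) = 4 + 2·[0.28 + 0.67 + 0.35 + 0.35 + 0.07 + 0.58] = 4 + 4.6 = 8.6.
Under uncorrelated errors the observed covariances equal the true-score covariances, so only the own-variance terms attenuate.
True-score variance = [0.76 + 0.80 + 0.94 + 0.82] + 4.6 = 3.32 + 4.6 = 7.92.
Reliability = 7.92 / 8.6 = 0.9209.

0.9209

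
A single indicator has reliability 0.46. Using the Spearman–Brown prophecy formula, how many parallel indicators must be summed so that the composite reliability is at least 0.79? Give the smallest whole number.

k ≥ ρ*(1−ρ₁)/(ρ₁(1−ρ*)) = 0.79·0.54 / (0.46·0.21) = 4.416.
Smallest integer k = 5.

5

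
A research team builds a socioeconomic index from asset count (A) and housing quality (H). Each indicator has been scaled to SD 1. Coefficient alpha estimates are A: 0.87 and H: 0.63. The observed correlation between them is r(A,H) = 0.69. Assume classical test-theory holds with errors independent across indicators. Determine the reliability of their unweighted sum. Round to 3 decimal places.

Var(A+H) = 2 + 2·[0.69] = 2 + 1.38 = 3.38.
Because errors are independent across components, Cov(Tᵢ,Tⱼ) = Cov(Xᵢ,Xⱼ); the off-diagonal part of the true-score variance is the same as above.
True-score variance = [0.87 + 0.63] + 1.38 = 1.5 + 1.38 = 2.88.
Reliability = 2.88 / 3.38 = 0.852.

0.852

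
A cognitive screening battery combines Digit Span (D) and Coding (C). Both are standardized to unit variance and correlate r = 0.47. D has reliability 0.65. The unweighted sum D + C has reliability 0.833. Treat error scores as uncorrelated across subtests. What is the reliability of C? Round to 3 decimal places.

Var(D+C) = 2 + 2·0.47 = 2.940.
True-score variance = ρ_D + ρ_C + 2·0.47, so 0.833 = (0.65 + ρ_C + 0.94) / 2.940.
ρ_C = 0.833·2.940 − 0.65 − 0.94 = 0.859.

0.859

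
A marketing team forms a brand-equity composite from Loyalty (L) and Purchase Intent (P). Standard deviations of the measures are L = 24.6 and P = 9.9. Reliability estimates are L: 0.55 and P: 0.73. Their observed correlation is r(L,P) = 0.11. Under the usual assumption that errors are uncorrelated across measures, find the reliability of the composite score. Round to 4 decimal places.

Var(L+P) = 24.6² + 9.9² + 2·[24.6·9.9·0.11] = 703.17 + 53.5788 = 756.749.
Because errors are independent across components, Cov(Tᵢ,Tⱼ) = Cov(Xᵢ,Xⱼ); the off-diagonal part of the true-score variance is the same as above.
True-score variance = [24.6²·0.55 + 9.9²·0.73] + 53.5788 = 404.385 + 53.5788 = 457.964.
Reliability = 457.964 / 756.749 = 0.6052.

0.6052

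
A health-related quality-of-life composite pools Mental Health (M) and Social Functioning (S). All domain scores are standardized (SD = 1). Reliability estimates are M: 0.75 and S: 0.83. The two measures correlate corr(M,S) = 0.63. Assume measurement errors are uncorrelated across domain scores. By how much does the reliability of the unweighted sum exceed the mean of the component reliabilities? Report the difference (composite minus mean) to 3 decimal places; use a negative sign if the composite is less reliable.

Var(sum) = 2 + 1.26 = 3.26; true-score variance = 1.58 + 1.26 = 2.84; composite reliability = 0.8712.
Mean component reliability = 0.7900.
Difference = 0.8712 − 0.7900 = 0.081.

0.081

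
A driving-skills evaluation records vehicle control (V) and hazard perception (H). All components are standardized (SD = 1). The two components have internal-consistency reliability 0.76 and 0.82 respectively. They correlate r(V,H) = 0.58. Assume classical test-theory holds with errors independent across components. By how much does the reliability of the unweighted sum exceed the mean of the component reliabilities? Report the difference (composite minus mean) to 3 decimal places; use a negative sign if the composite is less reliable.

Var(sum) = 2 + 1.16 = 3.16; true-score variance = 1.58 + 1.16 = 2.74; composite reliability = 0.8671.
Mean component reliability = 0.7900.
Difference = 0.8671 − 0.7900 = 0.077.

0.077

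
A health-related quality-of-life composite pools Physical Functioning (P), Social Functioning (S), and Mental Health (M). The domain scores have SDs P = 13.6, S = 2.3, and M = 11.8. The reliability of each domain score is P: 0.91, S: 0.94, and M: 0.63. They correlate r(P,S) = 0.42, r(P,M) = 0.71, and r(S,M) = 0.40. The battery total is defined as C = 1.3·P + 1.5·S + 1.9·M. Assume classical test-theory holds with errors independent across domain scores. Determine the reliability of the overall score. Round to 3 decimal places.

0.857

Var(C) = 1.3²·13.6² + 1.5²·2.3² + 1.9²·11.8² + 2·[1.95·13.6·2.3·0.42 + 2.47·13.6·11.8·0.71 + 2.85·2.3·11.8·0.40] = 827.141 + 675.983 = 1503.12.
Because errors are independent across components, Cov(Tᵢ,Tⱼ) = Cov(Xᵢ,Xⱼ); the off-diagonal part of the true-score variance is the same as above.
True-score variance = [1.3²·13.6²·0.91 + 1.5²·2.3²·0.94 + 1.9²·11.8²·0.63] + 675.983 = 612.312 + 675.983 = 1288.3.
Reliability = 1288.3 / 1503.12 = 0.857.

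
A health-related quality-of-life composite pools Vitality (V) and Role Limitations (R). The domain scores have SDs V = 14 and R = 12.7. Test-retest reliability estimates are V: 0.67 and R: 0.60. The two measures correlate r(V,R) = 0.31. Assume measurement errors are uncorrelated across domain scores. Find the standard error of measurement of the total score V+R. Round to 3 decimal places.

Var(total) = 357.29 + 110.236 = 467.526.
True-score variance = 228.094 + 110.236 = 338.33, so reliability = 0.7237.
Error variance = 467.526 − 338.33 = 129.196; SEM = √129.196 = 11.366.

11.366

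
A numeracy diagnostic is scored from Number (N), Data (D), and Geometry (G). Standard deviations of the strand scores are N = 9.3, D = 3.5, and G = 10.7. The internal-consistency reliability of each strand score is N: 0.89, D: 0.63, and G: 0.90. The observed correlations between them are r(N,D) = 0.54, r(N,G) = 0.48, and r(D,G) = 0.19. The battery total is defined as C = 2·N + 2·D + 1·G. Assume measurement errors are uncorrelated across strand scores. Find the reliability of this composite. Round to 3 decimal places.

Var(C) = 2²·9.3² + 2²·3.5² + 10.7² + 2·[4·9.3·3.5·0.54 + 2·9.3·10.7·0.48 + 2·3.5·10.7·0.19] = 509.45 + 360.137 = 869.587.
With uncorrelated errors the cross-covariances are all true-score covariance, so they carry over unchanged; only the diagonal terms shrink to ρᵢσᵢ².
True-score variance = [2²·9.3²·0.89 + 2²·3.5²·0.63 + 10.7²·0.90] + 360.137 = 441.815 + 360.137 = 801.953.
Reliability = 801.953 / 869.587 = 0.922.

0.922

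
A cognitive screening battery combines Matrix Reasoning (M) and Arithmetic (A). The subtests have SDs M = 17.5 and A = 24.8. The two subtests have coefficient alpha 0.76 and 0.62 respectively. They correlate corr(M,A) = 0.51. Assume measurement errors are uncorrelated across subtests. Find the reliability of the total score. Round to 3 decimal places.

0.775

Var(M+A) = 17.5² + 24.8² + 2·[17.5·24.8·0.51] = 921.29 + 442.68 = 1363.97.
Because errors are independent across components, Cov(Tᵢ,Tⱼ) = Cov(Xᵢ,Xⱼ); the off-diagonal part of the true-score variance is the same as above.
True-score variance = [17.5²·0.76 + 24.8²·0.62] + 442.68 = 614.075 + 442.68 = 1056.75.
Reliability = 1056.75 / 1363.97 = 0.775.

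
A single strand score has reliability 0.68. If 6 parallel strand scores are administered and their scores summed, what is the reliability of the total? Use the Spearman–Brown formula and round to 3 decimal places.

0.927

ρ_k = kρ / (1 + (k−1)ρ) = 6·0.68 / (1 + 5·0.68) = 4.080 / 4.400 = 0.927.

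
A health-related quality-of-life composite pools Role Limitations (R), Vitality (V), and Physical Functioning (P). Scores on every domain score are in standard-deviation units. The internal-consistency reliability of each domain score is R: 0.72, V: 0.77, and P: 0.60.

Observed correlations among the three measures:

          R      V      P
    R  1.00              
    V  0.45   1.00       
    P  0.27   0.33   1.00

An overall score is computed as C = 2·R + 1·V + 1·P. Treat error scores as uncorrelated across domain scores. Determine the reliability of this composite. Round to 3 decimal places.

Var(C) = 2² + 1 + 1 + 2·[2·0.45 + 2·0.27 + 0.33] = 6 + 3.54 = 9.54.
Under uncorrelated errors the observed covariances equal the true-score covariances, so only the own-variance terms attenuate.
True-score variance = [2²·0.72 + 0.77 + 0.60] + 3.54 = 4.25 + 3.54 = 7.79.
Reliability = 7.79 / 9.54 = 0.817.

0.817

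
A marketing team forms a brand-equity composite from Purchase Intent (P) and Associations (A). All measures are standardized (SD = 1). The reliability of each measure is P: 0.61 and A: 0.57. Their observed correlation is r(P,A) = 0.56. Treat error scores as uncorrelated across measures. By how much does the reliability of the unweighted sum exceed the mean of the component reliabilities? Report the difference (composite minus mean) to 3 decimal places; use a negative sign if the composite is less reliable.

0.147

Var(sum) = 2 + 1.12 = 3.12; true-score variance = 1.18 + 1.12 = 2.3; composite reliability = 0.7372.
Mean component reliability = 0.5900.
Difference = 0.7372 − 0.5900 = 0.147.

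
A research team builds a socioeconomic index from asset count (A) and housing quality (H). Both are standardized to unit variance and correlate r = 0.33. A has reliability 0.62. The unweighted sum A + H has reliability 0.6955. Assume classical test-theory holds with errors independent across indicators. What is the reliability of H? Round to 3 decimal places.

0.570

Var(A+H) = 2 + 2·0.33 = 2.660.
True-score variance = ρ_A + ρ_H + 2·0.33, so 0.6955 = (0.62 + ρ_H + 0.66) / 2.660.
ρ_H = 0.6955·2.660 − 0.62 − 0.66 = 0.570.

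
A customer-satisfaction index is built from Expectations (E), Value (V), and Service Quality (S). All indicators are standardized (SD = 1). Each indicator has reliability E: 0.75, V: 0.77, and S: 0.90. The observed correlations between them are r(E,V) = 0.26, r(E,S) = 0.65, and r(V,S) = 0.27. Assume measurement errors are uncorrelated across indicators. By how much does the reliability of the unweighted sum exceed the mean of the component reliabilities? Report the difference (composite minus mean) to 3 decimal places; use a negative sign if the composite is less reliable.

Var(sum) = 3 + 2.36 = 5.36; true-score variance = 2.42 + 2.36 = 4.78; composite reliability = 0.8918.
Mean component reliability = 0.8067.
Difference = 0.8918 − 0.8067 = 0.085.

0.085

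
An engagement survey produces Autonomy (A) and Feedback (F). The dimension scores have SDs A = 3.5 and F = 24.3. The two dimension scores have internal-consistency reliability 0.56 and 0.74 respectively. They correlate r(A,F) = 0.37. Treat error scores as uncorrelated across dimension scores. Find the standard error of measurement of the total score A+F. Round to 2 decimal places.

Var(total) = 602.74 + 62.937 = 665.677.
True-score variance = 443.823 + 62.937 = 506.76, so reliability = 0.7613.
Error variance = 665.677 − 506.76 = 158.917; SEM = √158.917 = 12.61.

12.61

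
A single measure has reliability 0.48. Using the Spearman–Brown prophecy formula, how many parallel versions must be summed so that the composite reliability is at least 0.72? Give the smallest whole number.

k ≥ ρ*(1−ρ₁)/(ρ₁(1−ρ*)) = 0.72·0.52 / (0.48·0.28) = 2.786.
Smallest integer k = 3.

3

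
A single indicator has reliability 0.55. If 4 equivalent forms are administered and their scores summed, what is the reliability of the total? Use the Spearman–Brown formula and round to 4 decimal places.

ρ_k = kρ / (1 + (k−1)ρ) = 4·0.55 / (1 + 3·0.55) = 2.200 / 2.650 = 0.8302.

0.8302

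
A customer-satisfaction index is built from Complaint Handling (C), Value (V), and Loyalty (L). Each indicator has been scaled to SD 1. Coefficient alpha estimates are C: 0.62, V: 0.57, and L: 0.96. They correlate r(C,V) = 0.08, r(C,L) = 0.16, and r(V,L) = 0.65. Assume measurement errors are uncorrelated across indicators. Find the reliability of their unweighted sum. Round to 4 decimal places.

Var(C+V+L) = 3 + 2·[0.08 + 0.16 + 0.65] = 3 + 1.78 = 4.78.
Under uncorrelated errors the observed covariances equal the true-score covariances, so only the own-variance terms attenuate.
True-score variance = [0.62 + 0.57 + 0.96] + 1.78 = 2.15 + 1.78 = 3.93.
Reliability = 3.93 / 4.78 = 0.8222.

0.8222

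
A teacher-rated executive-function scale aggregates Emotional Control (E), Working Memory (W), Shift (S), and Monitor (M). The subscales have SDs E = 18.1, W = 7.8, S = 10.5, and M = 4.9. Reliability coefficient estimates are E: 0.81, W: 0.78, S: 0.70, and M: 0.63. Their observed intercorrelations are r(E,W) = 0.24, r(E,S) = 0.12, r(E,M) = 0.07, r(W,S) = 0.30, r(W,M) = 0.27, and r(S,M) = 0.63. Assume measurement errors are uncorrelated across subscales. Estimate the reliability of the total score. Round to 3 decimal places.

Var(E+W+S+M) = 18.1² + 7.8² + 10.5² + 4.9² + 2·[18.1·7.8·0.24 + 18.1·10.5·0.12 + 18.1·4.9·0.07 + 7.8·10.5·0.30 + 7.8·4.9·0.27 + 10.5·4.9·0.63] = 522.71 + 260.401 = 783.111.
With uncorrelated errors the cross-covariances are all true-score covariance, so they carry over unchanged; only the diagonal terms shrink to ρᵢσᵢ².
True-score variance = [18.1²·0.81 + 7.8²·0.78 + 10.5²·0.70 + 4.9²·0.63] + 260.401 = 405.121 + 260.401 = 665.521.
Reliability = 665.521 / 783.111 = 0.850.

0.850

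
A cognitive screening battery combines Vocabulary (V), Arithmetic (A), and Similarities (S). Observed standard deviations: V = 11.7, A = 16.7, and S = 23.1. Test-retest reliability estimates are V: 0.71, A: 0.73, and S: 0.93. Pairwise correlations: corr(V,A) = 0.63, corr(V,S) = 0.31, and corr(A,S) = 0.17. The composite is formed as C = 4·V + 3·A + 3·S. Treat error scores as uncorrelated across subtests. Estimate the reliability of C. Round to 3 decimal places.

0.895

Var(C) = 4²·11.7² + 3²·16.7² + 3²·23.1² + 2·[12·11.7·16.7·0.63 + 12·11.7·23.1·0.31 + 9·16.7·23.1·0.17] = 9502.74 + 6145.56 = 15648.3.
Under uncorrelated errors the observed covariances equal the true-score covariances, so only the own-variance terms attenuate.
True-score variance = [4²·11.7²·0.71 + 3²·16.7²·0.73 + 3²·23.1²·0.93] + 6145.56 = 7853.69 + 6145.56 = 13999.3.
Reliability = 13999.3 / 15648.3 = 0.895.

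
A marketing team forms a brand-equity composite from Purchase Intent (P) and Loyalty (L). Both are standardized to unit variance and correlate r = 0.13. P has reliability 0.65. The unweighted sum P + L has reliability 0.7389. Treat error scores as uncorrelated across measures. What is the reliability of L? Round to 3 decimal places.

Var(P+L) = 2 + 2·0.13 = 2.260.
True-score variance = ρ_P + ρ_L + 2·0.13, so 0.7389 = (0.65 + ρ_L + 0.26) / 2.260.
ρ_L = 0.7389·2.260 − 0.65 − 0.26 = 0.760.

0.760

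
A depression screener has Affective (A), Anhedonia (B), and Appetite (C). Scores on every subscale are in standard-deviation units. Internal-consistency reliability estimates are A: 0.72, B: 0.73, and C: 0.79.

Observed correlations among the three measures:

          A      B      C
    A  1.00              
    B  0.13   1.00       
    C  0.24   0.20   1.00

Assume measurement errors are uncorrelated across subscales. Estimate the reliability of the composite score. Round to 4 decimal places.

Var(A+B+C) = 3 + 2·[0.13 + 0.24 + 0.20] = 3 + 1.14 = 4.14.
Under uncorrelated errors the observed covariances equal the true-score covariances, so only the own-variance terms attenuate.
True-score variance = [0.72 + 0.73 + 0.79] + 1.14 = 2.24 + 1.14 = 3.38.
Reliability = 3.38 / 4.14 = 0.8164.

0.8164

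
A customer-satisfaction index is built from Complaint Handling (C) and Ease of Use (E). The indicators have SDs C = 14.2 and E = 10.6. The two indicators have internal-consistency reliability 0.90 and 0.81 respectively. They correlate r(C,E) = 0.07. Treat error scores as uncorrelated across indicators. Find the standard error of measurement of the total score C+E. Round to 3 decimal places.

Var(total) = 314 + 21.0728 = 335.073.
True-score variance = 272.488 + 21.0728 = 293.56, so reliability = 0.8761.
Error variance = 335.073 − 293.56 = 41.5124; SEM = √41.5124 = 6.443.

6.443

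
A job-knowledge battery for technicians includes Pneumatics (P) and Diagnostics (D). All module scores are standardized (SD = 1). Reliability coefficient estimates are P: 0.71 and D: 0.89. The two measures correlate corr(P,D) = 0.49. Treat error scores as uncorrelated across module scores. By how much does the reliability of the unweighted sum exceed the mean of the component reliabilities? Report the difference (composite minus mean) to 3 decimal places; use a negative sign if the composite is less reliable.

Var(sum) = 2 + 0.98 = 2.98; true-score variance = 1.6 + 0.98 = 2.58; composite reliability = 0.8658.
Mean component reliability = 0.8000.
Difference = 0.8658 − 0.8000 = 0.066.

0.066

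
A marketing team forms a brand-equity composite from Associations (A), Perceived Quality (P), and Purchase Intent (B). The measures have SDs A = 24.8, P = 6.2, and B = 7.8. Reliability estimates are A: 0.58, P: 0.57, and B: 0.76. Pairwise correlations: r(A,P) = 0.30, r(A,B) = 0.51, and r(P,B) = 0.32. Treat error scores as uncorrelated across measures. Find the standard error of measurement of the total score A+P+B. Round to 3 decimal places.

17.013

Var(total) = 714.32 + 320.515 = 1034.84.
True-score variance = 424.872 + 320.515 = 745.388, so reliability = 0.7203.
Error variance = 1034.84 − 745.388 = 289.448; SEM = √289.448 = 17.013.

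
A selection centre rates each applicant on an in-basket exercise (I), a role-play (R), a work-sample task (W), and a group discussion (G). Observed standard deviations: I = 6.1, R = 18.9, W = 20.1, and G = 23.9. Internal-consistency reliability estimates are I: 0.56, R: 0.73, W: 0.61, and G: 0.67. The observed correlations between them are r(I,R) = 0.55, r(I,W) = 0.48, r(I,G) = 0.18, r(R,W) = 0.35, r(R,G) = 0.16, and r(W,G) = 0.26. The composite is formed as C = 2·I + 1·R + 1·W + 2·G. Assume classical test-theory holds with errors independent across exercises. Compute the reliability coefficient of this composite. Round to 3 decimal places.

Var(C) = 2²·6.1² + 18.9² + 20.1² + 2²·23.9² + 2·[2·6.1·18.9·0.55 + 2·6.1·20.1·0.48 + 4·6.1·23.9·0.18 + 18.9·20.1·0.35 + 2·18.9·23.9·0.16 + 2·20.1·23.9·0.26] = 3194.9 + 1753.61 = 4948.51.
With uncorrelated errors the cross-covariances are all true-score covariance, so they carry over unchanged; only the diagonal terms shrink to ρᵢσᵢ².
True-score variance = [2²·6.1²·0.56 + 18.9²·0.73 + 20.1²·0.61 + 2²·23.9²·0.67] + 1753.61 = 2121.4 + 1753.61 = 3875.01.
Reliability = 3875.01 / 4948.51 = 0.783.

0.783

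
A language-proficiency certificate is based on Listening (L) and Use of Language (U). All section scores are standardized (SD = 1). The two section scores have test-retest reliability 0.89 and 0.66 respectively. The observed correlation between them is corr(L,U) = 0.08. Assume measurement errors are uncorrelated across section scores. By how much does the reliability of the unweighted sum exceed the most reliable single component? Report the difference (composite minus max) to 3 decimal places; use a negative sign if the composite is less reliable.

-0.098

Var(sum) = 2 + 0.16 = 2.16; true-score variance = 1.55 + 0.16 = 1.71; composite reliability = 0.7917.
Max component reliability = 0.8900.
Difference = 0.7917 − 0.8900 = -0.098.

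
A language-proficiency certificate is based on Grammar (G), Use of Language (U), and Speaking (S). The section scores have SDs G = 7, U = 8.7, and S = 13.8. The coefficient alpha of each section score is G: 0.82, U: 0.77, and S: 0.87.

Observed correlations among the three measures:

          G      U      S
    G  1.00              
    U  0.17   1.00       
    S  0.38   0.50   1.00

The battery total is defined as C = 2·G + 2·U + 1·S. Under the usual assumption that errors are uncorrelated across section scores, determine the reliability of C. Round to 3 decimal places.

Var(C) = 2²·7² + 2²·8.7² + 13.8² + 2·[4·7·8.7·0.17 + 2·7·13.8·0.38 + 2·8.7·13.8·0.50] = 689.2 + 469.776 = 1158.98.
With uncorrelated errors the cross-covariances are all true-score covariance, so they carry over unchanged; only the diagonal terms shrink to ρᵢσᵢ².
True-score variance = [2²·7²·0.82 + 2²·8.7²·0.77 + 13.8²·0.87] + 469.776 = 559.528 + 469.776 = 1029.3.
Reliability = 1029.3 / 1158.98 = 0.888.

0.888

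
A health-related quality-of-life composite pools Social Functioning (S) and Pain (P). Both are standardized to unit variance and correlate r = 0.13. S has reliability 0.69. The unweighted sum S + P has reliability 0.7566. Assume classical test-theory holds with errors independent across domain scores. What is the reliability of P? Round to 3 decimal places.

Var(S+P) = 2 + 2·0.13 = 2.260.
True-score variance = ρ_S + ρ_P + 2·0.13, so 0.7566 = (0.69 + ρ_P + 0.26) / 2.260.
ρ_P = 0.7566·2.260 − 0.69 − 0.26 = 0.760.

0.760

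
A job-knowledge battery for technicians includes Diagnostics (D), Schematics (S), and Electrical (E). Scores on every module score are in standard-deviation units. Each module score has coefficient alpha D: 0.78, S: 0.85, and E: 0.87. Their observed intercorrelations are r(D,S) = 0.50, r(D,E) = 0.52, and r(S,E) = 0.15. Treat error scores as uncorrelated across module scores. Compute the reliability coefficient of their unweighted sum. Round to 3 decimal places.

Var(D+S+E) = 3 + 2·[0.50 + 0.52 + 0.15] = 3 + 2.34 = 5.34.
With uncorrelated errors the cross-covariances are all true-score covariance, so they carry over unchanged; only the diagonal terms shrink to ρᵢσᵢ².
True-score variance = [0.78 + 0.85 + 0.87] + 2.34 = 2.5 + 2.34 = 4.84.
Reliability = 4.84 / 5.34 = 0.906.

0.906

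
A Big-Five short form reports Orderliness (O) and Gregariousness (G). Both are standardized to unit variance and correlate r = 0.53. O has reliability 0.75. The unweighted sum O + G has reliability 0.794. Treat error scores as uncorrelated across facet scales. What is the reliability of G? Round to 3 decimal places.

0.620

Var(O+G) = 2 + 2·0.53 = 3.060.
True-score variance = ρ_O + ρ_G + 2·0.53, so 0.794 = (0.75 + ρ_G + 1.06) / 3.060.
ρ_G = 0.794·3.060 − 0.75 − 1.06 = 0.620.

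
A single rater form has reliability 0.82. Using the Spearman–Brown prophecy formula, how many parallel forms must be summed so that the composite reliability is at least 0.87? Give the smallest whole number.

2

k ≥ ρ*(1−ρ₁)/(ρ₁(1−ρ*)) = 0.87·0.18 / (0.82·0.13) = 1.469.
Smallest integer k = 2.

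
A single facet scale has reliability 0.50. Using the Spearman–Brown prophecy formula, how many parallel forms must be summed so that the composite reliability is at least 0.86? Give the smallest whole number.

k ≥ ρ*(1−ρ₁)/(ρ₁(1−ρ*)) = 0.86·0.50 / (0.50·0.14) = 6.143.
Smallest integer k = 7.

7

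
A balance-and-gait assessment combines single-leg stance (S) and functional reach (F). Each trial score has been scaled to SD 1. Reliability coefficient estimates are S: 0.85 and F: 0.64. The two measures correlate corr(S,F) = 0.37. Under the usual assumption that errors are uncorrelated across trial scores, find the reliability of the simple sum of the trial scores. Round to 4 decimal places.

0.8139

Var(S+F) = 2 + 2·[0.37] = 2 + 0.74 = 2.74.
Because errors are independent across components, Cov(Tᵢ,Tⱼ) = Cov(Xᵢ,Xⱼ); the off-diagonal part of the true-score variance is the same as above.
True-score variance = [0.85 + 0.64] + 0.74 = 1.49 + 0.74 = 2.23.
Reliability = 2.23 / 2.74 = 0.8139.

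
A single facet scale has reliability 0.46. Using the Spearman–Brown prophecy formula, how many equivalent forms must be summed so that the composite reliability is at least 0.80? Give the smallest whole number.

5

k ≥ ρ*(1−ρ₁)/(ρ₁(1−ρ*)) = 0.80·0.54 / (0.46·0.20) = 4.696.
Smallest integer k = 5.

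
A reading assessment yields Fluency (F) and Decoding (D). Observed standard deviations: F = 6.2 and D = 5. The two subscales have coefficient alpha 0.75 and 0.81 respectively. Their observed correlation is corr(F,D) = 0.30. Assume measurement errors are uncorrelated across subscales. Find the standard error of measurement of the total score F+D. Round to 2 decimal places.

3.79

Var(total) = 63.44 + 18.6 = 82.04.
True-score variance = 49.08 + 18.6 = 67.68, so reliability = 0.8250.
Error variance = 82.04 − 67.68 = 14.36; SEM = √14.36 = 3.79.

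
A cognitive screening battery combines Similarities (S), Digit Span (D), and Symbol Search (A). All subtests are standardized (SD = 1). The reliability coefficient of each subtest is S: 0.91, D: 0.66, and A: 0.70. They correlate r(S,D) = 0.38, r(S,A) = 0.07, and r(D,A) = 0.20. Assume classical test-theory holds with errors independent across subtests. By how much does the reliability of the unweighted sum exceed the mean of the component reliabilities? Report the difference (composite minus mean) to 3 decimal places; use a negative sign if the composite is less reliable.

0.074

Var(sum) = 3 + 1.3 = 4.3; true-score variance = 2.27 + 1.3 = 3.57; composite reliability = 0.8302.
Mean component reliability = 0.7567.
Difference = 0.8302 − 0.7567 = 0.074.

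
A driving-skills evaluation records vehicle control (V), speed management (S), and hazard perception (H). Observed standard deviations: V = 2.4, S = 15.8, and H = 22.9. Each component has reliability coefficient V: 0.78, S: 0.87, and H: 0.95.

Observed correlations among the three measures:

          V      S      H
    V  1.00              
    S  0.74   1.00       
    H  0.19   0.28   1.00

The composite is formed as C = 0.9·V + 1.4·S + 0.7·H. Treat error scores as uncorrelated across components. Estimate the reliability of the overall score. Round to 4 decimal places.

0.9250

Var(C) = 0.9²·2.4² + 1.4²·15.8² + 0.7²·22.9² + 2·[1.26·2.4·15.8·0.74 + 0.63·2.4·22.9·0.19 + 0.98·15.8·22.9·0.28] = 750.921 + 282.437 = 1033.36.
With uncorrelated errors the cross-covariances are all true-score covariance, so they carry over unchanged; only the diagonal terms shrink to ρᵢσᵢ².
True-score variance = [0.9²·2.4²·0.78 + 1.4²·15.8²·0.87 + 0.7²·22.9²·0.95] + 282.437 = 673.438 + 282.437 = 955.876.
Reliability = 955.876 / 1033.36 = 0.9250.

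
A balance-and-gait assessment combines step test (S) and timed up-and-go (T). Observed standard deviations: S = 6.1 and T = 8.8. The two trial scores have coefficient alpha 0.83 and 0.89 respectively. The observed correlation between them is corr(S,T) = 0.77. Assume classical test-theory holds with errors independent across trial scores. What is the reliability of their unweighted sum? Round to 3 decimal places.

Var(S+T) = 6.1² + 8.8² + 2·[6.1·8.8·0.77] = 114.65 + 82.6672 = 197.317.
Because errors are independent across components, Cov(Tᵢ,Tⱼ) = Cov(Xᵢ,Xⱼ); the off-diagonal part of the true-score variance is the same as above.
True-score variance = [6.1²·0.83 + 8.8²·0.89] + 82.6672 = 99.8059 + 82.6672 = 182.473.
Reliability = 182.473 / 197.317 = 0.925.

0.925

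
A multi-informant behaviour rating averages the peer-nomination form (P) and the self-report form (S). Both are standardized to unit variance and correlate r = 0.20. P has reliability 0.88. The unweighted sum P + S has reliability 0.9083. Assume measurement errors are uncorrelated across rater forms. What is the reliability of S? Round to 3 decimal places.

Var(P+S) = 2 + 2·0.20 = 2.400.
True-score variance = ρ_P + ρ_S + 2·0.20, so 0.9083 = (0.88 + ρ_S + 0.40) / 2.400.
ρ_S = 0.9083·2.400 − 0.88 − 0.40 = 0.900.

0.900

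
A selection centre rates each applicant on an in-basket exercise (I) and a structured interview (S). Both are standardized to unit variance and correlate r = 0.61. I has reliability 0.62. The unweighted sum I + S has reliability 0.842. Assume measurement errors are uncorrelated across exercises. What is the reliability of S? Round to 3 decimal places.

0.871

Var(I+S) = 2 + 2·0.61 = 3.220.
True-score variance = ρ_I + ρ_S + 2·0.61, so 0.842 = (0.62 + ρ_S + 1.22) / 3.220.
ρ_S = 0.842·3.220 − 0.62 − 1.22 = 0.871.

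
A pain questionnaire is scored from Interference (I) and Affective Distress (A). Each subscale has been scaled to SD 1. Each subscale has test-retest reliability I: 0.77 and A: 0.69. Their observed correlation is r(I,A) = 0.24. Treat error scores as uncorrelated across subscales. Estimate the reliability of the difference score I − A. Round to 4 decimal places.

0.6447

Var(I−A) = 1 + 1 − 2·0.24 = 2 − 0.48 = 1.52.
Under uncorrelated errors the observed covariances equal the true-score covariances, so only the own-variance terms attenuate.
True-score variance = [0.77 + 0.69] − 0.48 = 1.46 − 0.48 = 0.98.
Reliability = 0.98 / 1.52 = 0.6447.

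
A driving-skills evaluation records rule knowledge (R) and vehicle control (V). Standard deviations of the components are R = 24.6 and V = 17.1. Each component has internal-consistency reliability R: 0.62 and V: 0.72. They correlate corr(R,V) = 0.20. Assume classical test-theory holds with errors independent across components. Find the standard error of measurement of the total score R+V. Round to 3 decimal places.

17.659

Var(total) = 897.57 + 168.264 = 1065.83.
True-score variance = 585.734 + 168.264 = 753.998, so reliability = 0.7074.
Error variance = 1065.83 − 753.998 = 311.836; SEM = √311.836 = 17.659.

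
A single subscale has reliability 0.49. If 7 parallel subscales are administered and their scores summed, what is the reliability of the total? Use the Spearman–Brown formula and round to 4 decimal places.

0.8706

ρ_k = kρ / (1 + (k−1)ρ) = 7·0.49 / (1 + 6·0.49) = 3.430 / 3.940 = 0.8706.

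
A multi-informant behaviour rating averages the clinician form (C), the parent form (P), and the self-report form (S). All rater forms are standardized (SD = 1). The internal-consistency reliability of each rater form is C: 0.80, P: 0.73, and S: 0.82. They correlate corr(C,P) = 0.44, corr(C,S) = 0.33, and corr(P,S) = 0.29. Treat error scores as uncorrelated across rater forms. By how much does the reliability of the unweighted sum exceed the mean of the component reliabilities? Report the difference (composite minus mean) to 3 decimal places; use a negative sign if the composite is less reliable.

0.090

Var(sum) = 3 + 2.12 = 5.12; true-score variance = 2.35 + 2.12 = 4.47; composite reliability = 0.8730.
Mean component reliability = 0.7833.
Difference = 0.8730 − 0.7833 = 0.090.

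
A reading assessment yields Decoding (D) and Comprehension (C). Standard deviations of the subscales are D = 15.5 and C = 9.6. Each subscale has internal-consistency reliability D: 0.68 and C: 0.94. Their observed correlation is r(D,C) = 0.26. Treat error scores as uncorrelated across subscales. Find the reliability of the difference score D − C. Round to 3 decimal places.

0.677

Var(D−C) = 15.5² + 9.6² − 2·15.5·9.6·0.26 = 332.41 − 77.376 = 255.034.
Under uncorrelated errors the observed covariances equal the true-score covariances, so only the own-variance terms attenuate.
True-score variance = [15.5²·0.68 + 9.6²·0.94] − 77.376 = 250 − 77.376 = 172.624.
Reliability = 172.624 / 255.034 = 0.677.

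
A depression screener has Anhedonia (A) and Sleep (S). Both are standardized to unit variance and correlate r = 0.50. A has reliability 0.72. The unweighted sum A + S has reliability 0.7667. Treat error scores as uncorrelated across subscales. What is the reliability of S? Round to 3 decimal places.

0.580

Var(A+S) = 2 + 2·0.50 = 3.000.
True-score variance = ρ_A + ρ_S + 2·0.50, so 0.7667 = (0.72 + ρ_S + 1.00) / 3.000.
ρ_S = 0.7667·3.000 − 0.72 − 1.00 = 0.580.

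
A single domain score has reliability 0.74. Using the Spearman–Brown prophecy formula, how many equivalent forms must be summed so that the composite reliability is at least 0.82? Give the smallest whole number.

k ≥ ρ*(1−ρ₁)/(ρ₁(1−ρ*)) = 0.82·0.26 / (0.74·0.18) = 1.601.
Smallest integer k = 2.

2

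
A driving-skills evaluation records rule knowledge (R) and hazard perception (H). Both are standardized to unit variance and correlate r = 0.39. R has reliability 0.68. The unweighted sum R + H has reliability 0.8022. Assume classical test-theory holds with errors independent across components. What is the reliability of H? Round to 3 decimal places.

0.770

Var(R+H) = 2 + 2·0.39 = 2.780.
True-score variance = ρ_R + ρ_H + 2·0.39, so 0.8022 = (0.68 + ρ_H + 0.78) / 2.780.
ρ_H = 0.8022·2.780 − 0.68 − 0.78 = 0.770.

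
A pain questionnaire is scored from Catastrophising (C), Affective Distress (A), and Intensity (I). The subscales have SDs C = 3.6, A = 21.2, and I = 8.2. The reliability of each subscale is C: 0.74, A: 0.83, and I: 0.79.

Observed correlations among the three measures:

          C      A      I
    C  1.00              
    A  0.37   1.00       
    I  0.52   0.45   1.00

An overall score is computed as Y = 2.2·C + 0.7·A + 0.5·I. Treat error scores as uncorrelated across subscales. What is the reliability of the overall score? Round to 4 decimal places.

Var(Y) = 2.2²·3.6² + 0.7²·21.2² + 0.5²·8.2² + 2·[1.54·3.6·21.2·0.37 + 1.1·3.6·8.2·0.52 + 0.35·21.2·8.2·0.45] = 299.762 + 175.505 = 475.267.
Because errors are independent across components, Cov(Tᵢ,Tⱼ) = Cov(Xᵢ,Xⱼ); the off-diagonal part of the true-score variance is the same as above.
True-score variance = [2.2²·3.6²·0.74 + 0.7²·21.2²·0.83 + 0.5²·8.2²·0.79] + 175.505 = 242.485 + 175.505 = 417.989.
Reliability = 417.989 / 475.267 = 0.8795.

0.8795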